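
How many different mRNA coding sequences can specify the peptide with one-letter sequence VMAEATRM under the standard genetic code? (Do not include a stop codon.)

3072

Val: 4 codons.
Met: 1 codon.
Ala: 4 codons.
Glu: 2 codons.
Ala: 4 codons.
Thr: 4 codons.
Arg: 6 codons.
Met: 1 codon.
4 × 1 × 4 × 2 × 4 × 4 × 6 × 1 = 3072.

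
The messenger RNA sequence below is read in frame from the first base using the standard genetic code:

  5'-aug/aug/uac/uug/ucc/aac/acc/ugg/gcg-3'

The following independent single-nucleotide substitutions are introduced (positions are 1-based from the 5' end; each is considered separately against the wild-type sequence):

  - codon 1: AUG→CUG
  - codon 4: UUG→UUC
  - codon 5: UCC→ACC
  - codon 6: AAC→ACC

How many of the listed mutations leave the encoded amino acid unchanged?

0

Codon 1: AUG (Met) → CUG (Leu) — missense.
Codon 4: UUG (Leu) → UUC (Phe) — missense.
Codon 5: UCC (Ser) → ACC (Thr) — missense.
Codon 6: AAC (Asn) → ACC (Thr) — missense.
Synonymous: 0 of 4.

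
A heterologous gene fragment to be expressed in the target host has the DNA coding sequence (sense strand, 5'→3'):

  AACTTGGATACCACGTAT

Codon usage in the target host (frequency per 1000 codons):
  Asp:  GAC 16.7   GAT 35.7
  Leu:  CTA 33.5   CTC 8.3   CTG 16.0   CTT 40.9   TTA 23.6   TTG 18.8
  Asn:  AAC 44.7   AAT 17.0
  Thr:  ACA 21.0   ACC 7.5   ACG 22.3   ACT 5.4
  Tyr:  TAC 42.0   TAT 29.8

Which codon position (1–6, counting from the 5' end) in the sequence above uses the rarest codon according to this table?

4

Codon 1 AAC (Asn): 44.7 per 1000.
Codon 2 TTG (Leu): 18.8 per 1000.
Codon 3 GAT (Asp): 35.7 per 1000.
Codon 4 ACC (Thr): 7.5 per 1000.
Codon 5 ACG (Thr): 22.3 per 1000.
Codon 6 TAT (Tyr): 29.8 per 1000.
Lowest frequency is 7.5 at codon 4.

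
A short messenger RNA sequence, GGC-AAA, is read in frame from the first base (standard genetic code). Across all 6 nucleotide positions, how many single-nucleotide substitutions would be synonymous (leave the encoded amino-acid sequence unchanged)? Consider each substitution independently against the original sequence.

4

Codon 1 (GGC, Gly): 3 synonymous substitutions.
Codon 2 (AAA, Lys): 1 synonymous substitution.
Total: 3 + 1 = 4.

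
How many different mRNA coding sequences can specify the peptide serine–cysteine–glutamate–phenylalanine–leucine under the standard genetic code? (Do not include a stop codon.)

288

Ser: 6 codons.
Cys: 2 codons.
Glu: 2 codons.
Phe: 2 codons.
Leu: 6 codons.
6 × 2 × 2 × 2 × 6 = 288.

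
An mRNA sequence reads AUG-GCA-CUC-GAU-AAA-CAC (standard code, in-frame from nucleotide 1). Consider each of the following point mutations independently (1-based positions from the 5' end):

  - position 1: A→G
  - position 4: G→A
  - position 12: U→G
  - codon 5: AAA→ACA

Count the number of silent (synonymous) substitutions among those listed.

0

Codon 1: AUG (Met) → GUG (Val) — missense.
Codon 2: GCA (Ala) → ACA (Thr) — missense.
Codon 4: GAU (Asp) → GAG (Glu) — missense.
Codon 5: AAA (Lys) → ACA (Thr) — missense.
Synonymous: 0 of 4.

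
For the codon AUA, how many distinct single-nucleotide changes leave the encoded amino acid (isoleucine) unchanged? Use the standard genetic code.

2

Position 1: none → 0 synonymous.
Position 2: none → 0 synonymous.
Position 3: AUU, AUC → 2 synonymous.
Total: 0 + 0 + 2 = 2.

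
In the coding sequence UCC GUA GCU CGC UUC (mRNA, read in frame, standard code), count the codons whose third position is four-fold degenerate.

4

Codon 1 UCC (Ser): third position 4-fold.
Codon 2 GUA (Val): third position 4-fold.
Codon 3 GCU (Ala): third position 4-fold.
Codon 4 CGC (Arg): third position 4-fold.
Codon 5 UUC (Phe): third position 2-fold.
Four-fold degenerate third positions: 4.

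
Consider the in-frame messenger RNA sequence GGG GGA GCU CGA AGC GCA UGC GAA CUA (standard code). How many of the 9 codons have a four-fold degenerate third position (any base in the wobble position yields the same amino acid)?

Codon 1 GGG (Gly): third position 4-fold.
Codon 2 GGA (Gly): third position 4-fold.
Codon 3 GCU (Ala): third position 4-fold.
Codon 4 CGA (Arg): third position 4-fold.
Codon 5 AGC (Ser): third position 2-fold.
Codon 6 GCA (Ala): third position 4-fold.
Codon 7 UGC (Cys): third position 2-fold.
Codon 8 GAA (Glu): third position 2-fold.
Codon 9 CUA (Leu): third position 4-fold.
Four-fold degenerate third positions: 6.

6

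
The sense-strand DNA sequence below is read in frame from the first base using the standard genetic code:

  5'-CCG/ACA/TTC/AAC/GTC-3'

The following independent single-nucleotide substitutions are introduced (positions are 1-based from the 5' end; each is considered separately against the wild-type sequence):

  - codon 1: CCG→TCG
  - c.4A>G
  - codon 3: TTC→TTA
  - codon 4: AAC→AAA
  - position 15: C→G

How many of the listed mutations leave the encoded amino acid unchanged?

1

Codon 1: CCG (Pro) → TCG (Ser) — missense.
Codon 2: ACA (Thr) → GCA (Ala) — missense.
Codon 3: TTC (Phe) → TTA (Leu) — missense.
Codon 4: AAC (Asn) → AAA (Lys) — missense.
Codon 5: GTC (Val) → GTG (Val) — synonymous.
Synonymous: 1 of 5.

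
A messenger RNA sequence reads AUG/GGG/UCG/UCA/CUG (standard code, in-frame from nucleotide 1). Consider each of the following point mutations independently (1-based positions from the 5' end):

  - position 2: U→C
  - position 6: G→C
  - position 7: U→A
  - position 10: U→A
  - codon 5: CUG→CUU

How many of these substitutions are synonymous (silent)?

2

Codon 1: AUG (Met) → ACG (Thr) — missense.
Codon 2: GGG (Gly) → GGC (Gly) — synonymous.
Codon 3: UCG (Ser) → ACG (Thr) — missense.
Codon 4: UCA (Ser) → ACA (Thr) — missense.
Codon 5: CUG (Leu) → CUU (Leu) — synonymous.
Synonymous: 2 of 5.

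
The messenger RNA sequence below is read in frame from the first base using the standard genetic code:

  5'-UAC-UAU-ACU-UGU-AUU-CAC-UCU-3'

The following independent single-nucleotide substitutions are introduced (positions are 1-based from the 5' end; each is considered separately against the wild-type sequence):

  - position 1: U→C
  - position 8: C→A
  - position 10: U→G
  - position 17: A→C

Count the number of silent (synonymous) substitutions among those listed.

0

Codon 1: UAC (Tyr) → CAC (His) — missense.
Codon 3: ACU (Thr) → AAU (Asn) — missense.
Codon 4: UGU (Cys) → GGU (Gly) — missense.
Codon 6: CAC (His) → CCC (Pro) — missense.
Synonymous: 0 of 4.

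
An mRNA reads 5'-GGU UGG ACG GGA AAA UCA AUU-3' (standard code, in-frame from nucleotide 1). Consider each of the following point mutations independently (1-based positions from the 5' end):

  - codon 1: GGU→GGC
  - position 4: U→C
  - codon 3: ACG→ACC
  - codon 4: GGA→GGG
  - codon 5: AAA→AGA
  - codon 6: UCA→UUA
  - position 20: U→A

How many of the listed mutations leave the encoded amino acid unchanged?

3

Codon 1: GGU (Gly) → GGC (Gly) — synonymous.
Codon 2: UGG (Trp) → CGG (Arg) — missense.
Codon 3: ACG (Thr) → ACC (Thr) — synonymous.
Codon 4: GGA (Gly) → GGG (Gly) — synonymous.
Codon 5: AAA (Lys) → AGA (Arg) — missense.
Codon 6: UCA (Ser) → UUA (Leu) — missense.
Codon 7: AUU (Ile) → AAU (Asn) — missense.
Synonymous: 3 of 7.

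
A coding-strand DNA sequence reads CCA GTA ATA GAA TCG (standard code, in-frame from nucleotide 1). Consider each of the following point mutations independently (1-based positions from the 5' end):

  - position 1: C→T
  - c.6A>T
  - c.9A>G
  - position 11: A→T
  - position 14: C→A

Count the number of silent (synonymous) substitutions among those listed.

Codon 1: CCA (Pro) → TCA (Ser) — missense.
Codon 2: GTA (Val) → GTT (Val) — synonymous.
Codon 3: ATA (Ile) → ATG (Met) — missense.
Codon 4: GAA (Glu) → GTA (Val) — missense.
Codon 5: TCG (Ser) → TAG (Stop) — nonsense.
Synonymous: 1 of 5.

1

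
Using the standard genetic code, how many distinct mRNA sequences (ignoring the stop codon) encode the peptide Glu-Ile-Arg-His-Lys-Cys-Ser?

1728

Glu: 2 codons.
Ile: 3 codons.
Arg: 6 codons.
His: 2 codons.
Lys: 2 codons.
Cys: 2 codons.
Ser: 6 codons.
2 × 3 × 6 × 2 × 2 × 2 × 6 = 1728.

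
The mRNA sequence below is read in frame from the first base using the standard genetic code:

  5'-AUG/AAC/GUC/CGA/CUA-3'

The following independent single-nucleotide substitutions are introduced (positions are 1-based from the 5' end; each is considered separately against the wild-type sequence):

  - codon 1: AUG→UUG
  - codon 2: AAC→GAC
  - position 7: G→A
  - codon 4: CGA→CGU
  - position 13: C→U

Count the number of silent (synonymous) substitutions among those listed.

Codon 1: AUG (Met) → UUG (Leu) — missense.
Codon 2: AAC (Asn) → GAC (Asp) — missense.
Codon 3: GUC (Val) → AUC (Ile) — missense.
Codon 4: CGA (Arg) → CGU (Arg) — synonymous.
Codon 5: CUA (Leu) → UUA (Leu) — synonymous.
Synonymous: 2 of 5.

2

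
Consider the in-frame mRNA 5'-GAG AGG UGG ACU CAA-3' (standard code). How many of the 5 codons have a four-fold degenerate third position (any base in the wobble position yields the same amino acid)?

1

Codon 1 GAG (Glu): third position 2-fold.
Codon 2 AGG (Arg): third position 2-fold.
Codon 3 UGG (Trp): third position 1-fold.
Codon 4 ACU (Thr): third position 4-fold.
Codon 5 CAA (Gln): third position 2-fold.
Four-fold degenerate third positions: 1.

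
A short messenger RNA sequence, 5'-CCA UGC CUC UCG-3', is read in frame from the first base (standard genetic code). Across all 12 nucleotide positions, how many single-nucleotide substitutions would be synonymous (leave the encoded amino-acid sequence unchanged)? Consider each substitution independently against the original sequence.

Codon 1 (CCA, Pro): 3 synonymous substitutions.
Codon 2 (UGC, Cys): 1 synonymous substitution.
Codon 3 (CUC, Leu): 3 synonymous substitutions.
Codon 4 (UCG, Ser): 3 synonymous substitutions.
Total: 3 + 1 + 3 + 3 = 10.

10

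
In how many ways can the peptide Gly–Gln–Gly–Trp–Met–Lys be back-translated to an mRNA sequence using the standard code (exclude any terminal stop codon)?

64

Gly: 4 codons.
Gln: 2 codons.
Gly: 4 codons.
Trp: 1 codon.
Met: 1 codon.
Lys: 2 codons.
4 × 2 × 4 × 1 × 1 × 2 = 64.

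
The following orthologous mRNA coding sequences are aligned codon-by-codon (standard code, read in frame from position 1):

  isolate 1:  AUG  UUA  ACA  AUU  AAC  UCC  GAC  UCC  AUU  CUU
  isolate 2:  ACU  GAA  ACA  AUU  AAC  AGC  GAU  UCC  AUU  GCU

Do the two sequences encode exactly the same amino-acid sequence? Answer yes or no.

Codon 1: AUG Met / ACU Thr — nonsynonymous.
Codon 2: UUA Leu / GAA Glu — nonsynonymous.
Codon 3: ACA Thr / ACA Thr — identical.
Codon 4: AUU Ile / AUU Ile — identical.
Codon 5: AAC Asn / AAC Asn — identical.
Codon 6: UCC Ser / AGC Ser — synonymous.
Codon 7: GAC Asp / GAU Asp — synonymous.
Codon 8: UCC Ser / UCC Ser — identical.
Codon 9: AUU Ile / AUU Ile — identical.
Codon 10: CUU Leu / GCU Ala — nonsynonymous.
Nonsynonymous differences: 3 → different protein.

no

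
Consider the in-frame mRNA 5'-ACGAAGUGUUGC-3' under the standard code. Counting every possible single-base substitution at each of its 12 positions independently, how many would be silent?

Codon 1 (ACG, Thr): 3 synonymous substitutions.
Codon 2 (AAG, Lys): 1 synonymous substitution.
Codon 3 (UGU, Cys): 1 synonymous substitution.
Codon 4 (UGC, Cys): 1 synonymous substitution.
Total: 3 + 1 + 1 + 1 = 6.

6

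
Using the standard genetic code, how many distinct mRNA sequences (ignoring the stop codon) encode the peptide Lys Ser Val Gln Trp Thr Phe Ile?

Lys: 2 codons.
Ser: 6 codons.
Val: 4 codons.
Gln: 2 codons.
Trp: 1 codon.
Thr: 4 codons.
Phe: 2 codons.
Ile: 3 codons.
2 × 6 × 4 × 2 × 1 × 4 × 2 × 3 = 2304.

2304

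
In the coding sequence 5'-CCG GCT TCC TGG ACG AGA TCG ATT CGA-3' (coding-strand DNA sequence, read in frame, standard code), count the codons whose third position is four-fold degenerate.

6

Codon 1 CCG (Pro): third position 4-fold.
Codon 2 GCT (Ala): third position 4-fold.
Codon 3 TCC (Ser): third position 4-fold.
Codon 4 TGG (Trp): third position 1-fold.
Codon 5 ACG (Thr): third position 4-fold.
Codon 6 AGA (Arg): third position 2-fold.
Codon 7 TCG (Ser): third position 4-fold.
Codon 8 ATT (Ile): third position 3-fold.
Codon 9 CGA (Arg): third position 4-fold.
Four-fold degenerate third positions: 6.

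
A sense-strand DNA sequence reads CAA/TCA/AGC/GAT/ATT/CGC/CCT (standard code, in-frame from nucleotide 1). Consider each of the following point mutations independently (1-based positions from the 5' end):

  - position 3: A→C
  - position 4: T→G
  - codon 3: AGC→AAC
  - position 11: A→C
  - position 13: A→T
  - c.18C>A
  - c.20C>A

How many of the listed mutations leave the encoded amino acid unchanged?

Codon 1: CAA (Gln) → CAC (His) — missense.
Codon 2: TCA (Ser) → GCA (Ala) — missense.
Codon 3: AGC (Ser) → AAC (Asn) — missense.
Codon 4: GAT (Asp) → GCT (Ala) — missense.
Codon 5: ATT (Ile) → TTT (Phe) — missense.
Codon 6: CGC (Arg) → CGA (Arg) — synonymous.
Codon 7: CCT (Pro) → CAT (His) — missense.
Synonymous: 1 of 7.

1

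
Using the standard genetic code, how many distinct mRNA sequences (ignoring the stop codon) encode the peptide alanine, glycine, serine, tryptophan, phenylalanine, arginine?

Ala: 4 codons.
Gly: 4 codons.
Ser: 6 codons.
Trp: 1 codon.
Phe: 2 codons.
Arg: 6 codons.
4 × 4 × 6 × 1 × 2 × 6 = 1152.

1152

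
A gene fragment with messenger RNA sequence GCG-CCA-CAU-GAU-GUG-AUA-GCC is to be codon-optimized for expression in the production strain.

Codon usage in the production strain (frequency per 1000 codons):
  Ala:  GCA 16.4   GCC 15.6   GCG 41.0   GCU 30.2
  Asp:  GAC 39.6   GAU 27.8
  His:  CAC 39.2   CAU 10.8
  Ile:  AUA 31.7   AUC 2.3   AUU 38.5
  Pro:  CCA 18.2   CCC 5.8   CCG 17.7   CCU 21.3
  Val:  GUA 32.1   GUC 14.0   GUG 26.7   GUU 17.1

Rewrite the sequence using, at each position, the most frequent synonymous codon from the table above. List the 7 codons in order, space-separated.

GCG CCU CAC GAC GUA AUU GCG

Codon 1 (Ala): best is GCG at 41.0.
Codon 2 (Pro): best is CCU at 21.3.
Codon 3 (His): best is CAC at 39.2.
Codon 4 (Asp): best is GAC at 39.6.
Codon 5 (Val): best is GUA at 32.1.
Codon 6 (Ile): best is AUU at 38.5.
Codon 7 (Ala): best is GCG at 41.0.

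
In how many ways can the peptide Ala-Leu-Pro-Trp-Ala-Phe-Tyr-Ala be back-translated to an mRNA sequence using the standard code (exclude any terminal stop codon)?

6144

Ala: 4 codons.
Leu: 6 codons.
Pro: 4 codons.
Trp: 1 codon.
Ala: 4 codons.
Phe: 2 codons.
Tyr: 2 codons.
Ala: 4 codons.
4 × 6 × 4 × 1 × 4 × 2 × 2 × 4 = 6144.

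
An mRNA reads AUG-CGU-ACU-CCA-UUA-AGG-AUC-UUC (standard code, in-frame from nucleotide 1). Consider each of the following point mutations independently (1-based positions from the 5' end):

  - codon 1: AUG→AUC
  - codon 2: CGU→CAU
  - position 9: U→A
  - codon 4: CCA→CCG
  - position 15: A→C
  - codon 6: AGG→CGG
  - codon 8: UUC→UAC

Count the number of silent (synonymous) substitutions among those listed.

3

Codon 1: AUG (Met) → AUC (Ile) — missense.
Codon 2: CGU (Arg) → CAU (His) — missense.
Codon 3: ACU (Thr) → ACA (Thr) — synonymous.
Codon 4: CCA (Pro) → CCG (Pro) — synonymous.
Codon 5: UUA (Leu) → UUC (Phe) — missense.
Codon 6: AGG (Arg) → CGG (Arg) — synonymous.
Codon 8: UUC (Phe) → UAC (Tyr) — missense.
Synonymous: 3 of 7.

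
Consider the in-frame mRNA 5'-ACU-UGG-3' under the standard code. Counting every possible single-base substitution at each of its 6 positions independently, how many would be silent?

Codon 1 (ACU, Thr): 3 synonymous substitutions.
Codon 2 (UGG, Trp): 0 synonymous substitutions.
Total: 3 + 0 = 3.

3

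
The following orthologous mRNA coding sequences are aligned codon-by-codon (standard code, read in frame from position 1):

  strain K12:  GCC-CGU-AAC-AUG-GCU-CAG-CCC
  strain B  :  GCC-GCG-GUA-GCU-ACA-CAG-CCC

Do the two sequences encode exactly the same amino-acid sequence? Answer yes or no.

no

Codon 1: GCC Ala / GCC Ala — identical.
Codon 2: CGU Arg / GCG Ala — nonsynonymous.
Codon 3: AAC Asn / GUA Val — nonsynonymous.
Codon 4: AUG Met / GCU Ala — nonsynonymous.
Codon 5: GCU Ala / ACA Thr — nonsynonymous.
Codon 6: CAG Gln / CAG Gln — identical.
Codon 7: CCC Pro / CCC Pro — identical.
Nonsynonymous differences: 4 → different protein.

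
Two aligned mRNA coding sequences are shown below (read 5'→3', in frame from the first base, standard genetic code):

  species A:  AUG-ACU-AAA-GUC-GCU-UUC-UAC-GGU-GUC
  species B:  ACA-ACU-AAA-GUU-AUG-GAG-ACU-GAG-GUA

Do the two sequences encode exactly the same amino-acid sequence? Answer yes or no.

Codon 1: AUG Met / ACA Thr — nonsynonymous.
Codon 2: ACU Thr / ACU Thr — identical.
Codon 3: AAA Lys / AAA Lys — identical.
Codon 4: GUC Val / GUU Val — synonymous.
Codon 5: GCU Ala / AUG Met — nonsynonymous.
Codon 6: UUC Phe / GAG Glu — nonsynonymous.
Codon 7: UAC Tyr / ACU Thr — nonsynonymous.
Codon 8: GGU Gly / GAG Glu — nonsynonymous.
Codon 9: GUC Val / GUA Val — synonymous.
Nonsynonymous differences: 5 → different protein.

no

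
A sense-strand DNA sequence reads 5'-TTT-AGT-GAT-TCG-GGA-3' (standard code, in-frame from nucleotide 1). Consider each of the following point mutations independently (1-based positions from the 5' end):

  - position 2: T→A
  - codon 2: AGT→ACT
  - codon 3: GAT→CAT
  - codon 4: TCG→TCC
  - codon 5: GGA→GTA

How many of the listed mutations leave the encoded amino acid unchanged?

Codon 1: TTT (Phe) → TAT (Tyr) — missense.
Codon 2: AGT (Ser) → ACT (Thr) — missense.
Codon 3: GAT (Asp) → CAT (His) — missense.
Codon 4: TCG (Ser) → TCC (Ser) — synonymous.
Codon 5: GGA (Gly) → GTA (Val) — missense.
Synonymous: 1 of 5.

1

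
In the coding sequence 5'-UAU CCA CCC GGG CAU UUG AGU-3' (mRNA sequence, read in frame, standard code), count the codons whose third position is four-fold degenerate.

3

Codon 1 UAU (Tyr): third position 2-fold.
Codon 2 CCA (Pro): third position 4-fold.
Codon 3 CCC (Pro): third position 4-fold.
Codon 4 GGG (Gly): third position 4-fold.
Codon 5 CAU (His): third position 2-fold.
Codon 6 UUG (Leu): third position 2-fold.
Codon 7 AGU (Ser): third position 2-fold.
Four-fold degenerate third positions: 3.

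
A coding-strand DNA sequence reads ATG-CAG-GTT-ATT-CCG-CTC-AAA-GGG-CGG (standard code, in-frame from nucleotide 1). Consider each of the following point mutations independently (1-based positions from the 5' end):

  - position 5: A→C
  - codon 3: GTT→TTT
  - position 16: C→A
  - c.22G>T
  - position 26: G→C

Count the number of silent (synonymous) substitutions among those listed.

0

Codon 2: CAG (Gln) → CCG (Pro) — missense.
Codon 3: GTT (Val) → TTT (Phe) — missense.
Codon 6: CTC (Leu) → ATC (Ile) — missense.
Codon 8: GGG (Gly) → TGG (Trp) — missense.
Codon 9: CGG (Arg) → CCG (Pro) — missense.
Synonymous: 0 of 5.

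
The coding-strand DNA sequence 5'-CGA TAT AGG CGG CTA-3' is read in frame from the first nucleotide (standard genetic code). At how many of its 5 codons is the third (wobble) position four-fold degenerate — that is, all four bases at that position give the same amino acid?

Codon 1 CGA (Arg): third position 4-fold.
Codon 2 TAT (Tyr): third position 2-fold.
Codon 3 AGG (Arg): third position 2-fold.
Codon 4 CGG (Arg): third position 4-fold.
Codon 5 CTA (Leu): third position 4-fold.
Four-fold degenerate third positions: 3.

3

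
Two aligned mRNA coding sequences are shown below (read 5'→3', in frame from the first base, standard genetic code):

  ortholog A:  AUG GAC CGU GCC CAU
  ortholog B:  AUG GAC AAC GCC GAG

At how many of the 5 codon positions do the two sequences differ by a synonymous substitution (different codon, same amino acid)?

Codon 1: AUG Met / AUG Met — identical.
Codon 2: GAC Asp / GAC Asp — identical.
Codon 3: CGU Arg / AAC Asn — nonsynonymous.
Codon 4: GCC Ala / GCC Ala — identical.
Codon 5: CAU His / GAG Glu — nonsynonymous.
Synonymous differences: 0.

0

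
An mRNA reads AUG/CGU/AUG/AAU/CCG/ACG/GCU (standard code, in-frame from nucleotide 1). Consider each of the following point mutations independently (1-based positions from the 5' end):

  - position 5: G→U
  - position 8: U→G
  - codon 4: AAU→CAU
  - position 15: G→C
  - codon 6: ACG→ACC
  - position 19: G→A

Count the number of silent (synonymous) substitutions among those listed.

Codon 2: CGU (Arg) → CUU (Leu) — missense.
Codon 3: AUG (Met) → AGG (Arg) — missense.
Codon 4: AAU (Asn) → CAU (His) — missense.
Codon 5: CCG (Pro) → CCC (Pro) — synonymous.
Codon 6: ACG (Thr) → ACC (Thr) — synonymous.
Codon 7: GCU (Ala) → ACU (Thr) — missense.
Synonymous: 2 of 6.

2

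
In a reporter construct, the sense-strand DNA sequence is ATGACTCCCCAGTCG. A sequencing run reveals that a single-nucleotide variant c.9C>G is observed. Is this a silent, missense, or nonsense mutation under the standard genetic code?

silent

Position 9 falls in codon 3: CCC → Pro.
After the substitution the codon is CCG → Pro.
Both encode Pro, so the change is synonymous.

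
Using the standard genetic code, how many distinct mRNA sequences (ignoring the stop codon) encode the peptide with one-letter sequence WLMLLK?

Trp: 1 codon.
Leu: 6 codons.
Met: 1 codon.
Leu: 6 codons.
Leu: 6 codons.
Lys: 2 codons.
1 × 6 × 1 × 6 × 6 × 2 = 432.

432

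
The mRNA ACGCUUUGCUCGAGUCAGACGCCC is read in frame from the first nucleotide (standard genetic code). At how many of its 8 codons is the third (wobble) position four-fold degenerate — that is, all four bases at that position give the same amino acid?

Codon 1 ACG (Thr): third position 4-fold.
Codon 2 CUU (Leu): third position 4-fold.
Codon 3 UGC (Cys): third position 2-fold.
Codon 4 UCG (Ser): third position 4-fold.
Codon 5 AGU (Ser): third position 2-fold.
Codon 6 CAG (Gln): third position 2-fold.
Codon 7 ACG (Thr): third position 4-fold.
Codon 8 CCC (Pro): third position 4-fold.
Four-fold degenerate third positions: 5.

5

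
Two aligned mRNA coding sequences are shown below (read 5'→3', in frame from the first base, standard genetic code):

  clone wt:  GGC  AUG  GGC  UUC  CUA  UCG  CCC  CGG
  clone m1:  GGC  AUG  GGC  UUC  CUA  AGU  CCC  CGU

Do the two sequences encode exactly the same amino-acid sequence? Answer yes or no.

Codon 1: GGC Gly / GGC Gly — identical.
Codon 2: AUG Met / AUG Met — identical.
Codon 3: GGC Gly / GGC Gly — identical.
Codon 4: UUC Phe / UUC Phe — identical.
Codon 5: CUA Leu / CUA Leu — identical.
Codon 6: UCG Ser / AGU Ser — synonymous.
Codon 7: CCC Pro / CCC Pro — identical.
Codon 8: CGG Arg / CGU Arg — synonymous.
Nonsynonymous differences: 0 → same protein.

yes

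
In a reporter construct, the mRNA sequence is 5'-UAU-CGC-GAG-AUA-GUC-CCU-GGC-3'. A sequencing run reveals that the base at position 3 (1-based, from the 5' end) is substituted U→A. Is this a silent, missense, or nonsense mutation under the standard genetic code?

Position 3 falls in codon 1: UAU → Tyr.
After the substitution the codon is UAA → Stop.
The new codon is a stop codon, so this is a nonsense mutation.

nonsense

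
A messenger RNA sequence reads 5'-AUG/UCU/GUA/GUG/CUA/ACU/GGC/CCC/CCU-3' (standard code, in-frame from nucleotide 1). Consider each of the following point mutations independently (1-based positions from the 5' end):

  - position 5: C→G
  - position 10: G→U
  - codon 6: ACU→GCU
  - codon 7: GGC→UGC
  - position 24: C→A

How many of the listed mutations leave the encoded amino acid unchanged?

Codon 2: UCU (Ser) → UGU (Cys) — missense.
Codon 4: GUG (Val) → UUG (Leu) — missense.
Codon 6: ACU (Thr) → GCU (Ala) — missense.
Codon 7: GGC (Gly) → UGC (Cys) — missense.
Codon 8: CCC (Pro) → CCA (Pro) — synonymous.
Synonymous: 1 of 5.

1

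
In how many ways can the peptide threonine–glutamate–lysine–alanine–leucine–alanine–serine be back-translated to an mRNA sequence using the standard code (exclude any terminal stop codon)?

Thr: 4 codons.
Glu: 2 codons.
Lys: 2 codons.
Ala: 4 codons.
Leu: 6 codons.
Ala: 4 codons.
Ser: 6 codons.
4 × 2 × 2 × 4 × 6 × 4 × 6 = 9216.

9216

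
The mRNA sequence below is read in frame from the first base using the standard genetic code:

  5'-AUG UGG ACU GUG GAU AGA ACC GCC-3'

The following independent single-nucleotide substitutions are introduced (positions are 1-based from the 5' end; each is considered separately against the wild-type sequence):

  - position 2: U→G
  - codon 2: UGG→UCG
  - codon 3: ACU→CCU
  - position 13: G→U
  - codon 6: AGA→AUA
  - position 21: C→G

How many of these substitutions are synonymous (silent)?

1

Codon 1: AUG (Met) → AGG (Arg) — missense.
Codon 2: UGG (Trp) → UCG (Ser) — missense.
Codon 3: ACU (Thr) → CCU (Pro) — missense.
Codon 5: GAU (Asp) → UAU (Tyr) — missense.
Codon 6: AGA (Arg) → AUA (Ile) — missense.
Codon 7: ACC (Thr) → ACG (Thr) — synonymous.
Synonymous: 1 of 6.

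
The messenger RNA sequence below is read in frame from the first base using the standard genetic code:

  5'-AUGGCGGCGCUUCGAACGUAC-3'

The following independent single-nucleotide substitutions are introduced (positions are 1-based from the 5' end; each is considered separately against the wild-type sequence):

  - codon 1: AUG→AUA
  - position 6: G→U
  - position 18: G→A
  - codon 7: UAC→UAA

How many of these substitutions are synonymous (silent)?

Codon 1: AUG (Met) → AUA (Ile) — missense.
Codon 2: GCG (Ala) → GCU (Ala) — synonymous.
Codon 6: ACG (Thr) → ACA (Thr) — synonymous.
Codon 7: UAC (Tyr) → UAA (Stop) — nonsense.
Synonymous: 2 of 4.

2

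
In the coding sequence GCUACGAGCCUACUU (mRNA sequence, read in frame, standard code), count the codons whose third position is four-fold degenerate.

4

Codon 1 GCU (Ala): third position 4-fold.
Codon 2 ACG (Thr): third position 4-fold.
Codon 3 AGC (Ser): third position 2-fold.
Codon 4 CUA (Leu): third position 4-fold.
Codon 5 CUU (Leu): third position 4-fold.
Four-fold degenerate third positions: 4.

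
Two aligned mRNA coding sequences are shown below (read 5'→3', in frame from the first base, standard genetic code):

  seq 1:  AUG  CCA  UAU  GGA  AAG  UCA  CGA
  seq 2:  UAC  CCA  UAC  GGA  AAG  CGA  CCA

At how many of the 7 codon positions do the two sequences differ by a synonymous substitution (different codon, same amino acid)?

Codon 1: AUG Met / UAC Tyr — nonsynonymous.
Codon 2: CCA Pro / CCA Pro — identical.
Codon 3: UAU Tyr / UAC Tyr — synonymous.
Codon 4: GGA Gly / GGA Gly — identical.
Codon 5: AAG Lys / AAG Lys — identical.
Codon 6: UCA Ser / CGA Arg — nonsynonymous.
Codon 7: CGA Arg / CCA Pro — nonsynonymous.
Synonymous differences: 1.

1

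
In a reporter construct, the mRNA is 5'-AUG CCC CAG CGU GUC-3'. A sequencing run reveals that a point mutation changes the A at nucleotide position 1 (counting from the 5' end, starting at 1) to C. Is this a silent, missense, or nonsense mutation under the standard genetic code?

Position 1 falls in codon 1: AUG → Met.
After the substitution the codon is CUG → Leu.
Met ≠ Leu, so this is a missense mutation.

missense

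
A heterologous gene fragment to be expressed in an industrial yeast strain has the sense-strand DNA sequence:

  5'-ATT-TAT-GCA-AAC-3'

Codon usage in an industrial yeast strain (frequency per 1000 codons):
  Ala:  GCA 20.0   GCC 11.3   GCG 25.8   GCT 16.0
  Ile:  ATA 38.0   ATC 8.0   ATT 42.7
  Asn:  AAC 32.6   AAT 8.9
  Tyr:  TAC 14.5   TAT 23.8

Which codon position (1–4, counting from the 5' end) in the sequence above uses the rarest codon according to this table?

Codon 1 ATT (Ile): 42.7 per 1000.
Codon 2 TAT (Tyr): 23.8 per 1000.
Codon 3 GCA (Ala): 20.0 per 1000.
Codon 4 AAC (Asn): 32.6 per 1000.
Lowest frequency is 20.0 at codon 3.

3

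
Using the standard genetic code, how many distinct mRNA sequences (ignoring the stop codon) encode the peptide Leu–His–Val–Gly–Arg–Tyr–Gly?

Leu: 6 codons.
His: 2 codons.
Val: 4 codons.
Gly: 4 codons.
Arg: 6 codons.
Tyr: 2 codons.
Gly: 4 codons.
6 × 2 × 4 × 4 × 6 × 2 × 4 = 9216.

9216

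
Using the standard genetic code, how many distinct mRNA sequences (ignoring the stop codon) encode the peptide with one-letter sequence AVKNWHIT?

1536

Ala: 4 codons.
Val: 4 codons.
Lys: 2 codons.
Asn: 2 codons.
Trp: 1 codon.
His: 2 codons.
Ile: 3 codons.
Thr: 4 codons.
4 × 4 × 2 × 2 × 1 × 2 × 3 × 4 = 1536.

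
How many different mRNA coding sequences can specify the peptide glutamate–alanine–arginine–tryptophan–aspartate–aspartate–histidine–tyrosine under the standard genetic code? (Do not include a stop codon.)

Glu: 2 codons.
Ala: 4 codons.
Arg: 6 codons.
Trp: 1 codon.
Asp: 2 codons.
Asp: 2 codons.
His: 2 codons.
Tyr: 2 codons.
2 × 4 × 6 × 1 × 2 × 2 × 2 × 2 = 768.

768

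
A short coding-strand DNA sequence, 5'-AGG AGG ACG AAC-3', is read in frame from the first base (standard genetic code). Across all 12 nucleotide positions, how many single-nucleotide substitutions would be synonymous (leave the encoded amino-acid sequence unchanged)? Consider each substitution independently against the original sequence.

8

Codon 1 (AGG, Arg): 2 synonymous substitutions.
Codon 2 (AGG, Arg): 2 synonymous substitutions.
Codon 3 (ACG, Thr): 3 synonymous substitutions.
Codon 4 (AAC, Asn): 1 synonymous substitution.
Total: 2 + 2 + 3 + 1 = 8.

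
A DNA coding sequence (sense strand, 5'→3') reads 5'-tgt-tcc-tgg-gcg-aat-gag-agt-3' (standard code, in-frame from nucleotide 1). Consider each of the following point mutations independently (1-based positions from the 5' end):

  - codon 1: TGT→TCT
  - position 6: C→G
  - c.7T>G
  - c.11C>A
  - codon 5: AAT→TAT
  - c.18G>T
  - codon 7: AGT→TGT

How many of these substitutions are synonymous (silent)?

1

Codon 1: TGT (Cys) → TCT (Ser) — missense.
Codon 2: TCC (Ser) → TCG (Ser) — synonymous.
Codon 3: TGG (Trp) → GGG (Gly) — missense.
Codon 4: GCG (Ala) → GAG (Glu) — missense.
Codon 5: AAT (Asn) → TAT (Tyr) — missense.
Codon 6: GAG (Glu) → GAT (Asp) — missense.
Codon 7: AGT (Ser) → TGT (Cys) — missense.
Synonymous: 1 of 7.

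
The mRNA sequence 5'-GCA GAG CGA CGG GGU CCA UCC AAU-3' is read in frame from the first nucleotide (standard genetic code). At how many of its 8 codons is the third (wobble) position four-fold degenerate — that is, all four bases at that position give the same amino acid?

Codon 1 GCA (Ala): third position 4-fold.
Codon 2 GAG (Glu): third position 2-fold.
Codon 3 CGA (Arg): third position 4-fold.
Codon 4 CGG (Arg): third position 4-fold.
Codon 5 GGU (Gly): third position 4-fold.
Codon 6 CCA (Pro): third position 4-fold.
Codon 7 UCC (Ser): third position 4-fold.
Codon 8 AAU (Asn): third position 2-fold.
Four-fold degenerate third positions: 6.

6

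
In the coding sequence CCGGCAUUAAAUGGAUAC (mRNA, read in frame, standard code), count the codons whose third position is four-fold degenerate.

Codon 1 CCG (Pro): third position 4-fold.
Codon 2 GCA (Ala): third position 4-fold.
Codon 3 UUA (Leu): third position 2-fold.
Codon 4 AAU (Asn): third position 2-fold.
Codon 5 GGA (Gly): third position 4-fold.
Codon 6 UAC (Tyr): third position 2-fold.
Four-fold degenerate third positions: 3.

3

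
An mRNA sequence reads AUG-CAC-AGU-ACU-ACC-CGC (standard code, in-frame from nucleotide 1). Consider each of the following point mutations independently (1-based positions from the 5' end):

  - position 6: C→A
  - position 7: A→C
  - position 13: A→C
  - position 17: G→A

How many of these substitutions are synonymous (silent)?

Codon 2: CAC (His) → CAA (Gln) — missense.
Codon 3: AGU (Ser) → CGU (Arg) — missense.
Codon 5: ACC (Thr) → CCC (Pro) — missense.
Codon 6: CGC (Arg) → CAC (His) — missense.
Synonymous: 0 of 4.

0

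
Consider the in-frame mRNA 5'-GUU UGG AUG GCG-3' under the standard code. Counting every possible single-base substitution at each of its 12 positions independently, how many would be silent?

Codon 1 (GUU, Val): 3 synonymous substitutions.
Codon 2 (UGG, Trp): 0 synonymous substitutions.
Codon 3 (AUG, Met): 0 synonymous substitutions.
Codon 4 (GCG, Ala): 3 synonymous substitutions.
Total: 3 + 0 + 0 + 3 = 6.

6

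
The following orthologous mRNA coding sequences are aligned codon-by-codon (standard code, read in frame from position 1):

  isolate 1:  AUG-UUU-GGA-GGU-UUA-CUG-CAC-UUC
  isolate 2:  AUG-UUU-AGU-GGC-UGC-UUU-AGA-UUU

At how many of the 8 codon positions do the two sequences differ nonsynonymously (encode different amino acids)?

Codon 1: AUG Met / AUG Met — identical.
Codon 2: UUU Phe / UUU Phe — identical.
Codon 3: GGA Gly / AGU Ser — nonsynonymous.
Codon 4: GGU Gly / GGC Gly — synonymous.
Codon 5: UUA Leu / UGC Cys — nonsynonymous.
Codon 6: CUG Leu / UUU Phe — nonsynonymous.
Codon 7: CAC His / AGA Arg — nonsynonymous.
Codon 8: UUC Phe / UUU Phe — synonymous.
Nonsynonymous differences: 4.

4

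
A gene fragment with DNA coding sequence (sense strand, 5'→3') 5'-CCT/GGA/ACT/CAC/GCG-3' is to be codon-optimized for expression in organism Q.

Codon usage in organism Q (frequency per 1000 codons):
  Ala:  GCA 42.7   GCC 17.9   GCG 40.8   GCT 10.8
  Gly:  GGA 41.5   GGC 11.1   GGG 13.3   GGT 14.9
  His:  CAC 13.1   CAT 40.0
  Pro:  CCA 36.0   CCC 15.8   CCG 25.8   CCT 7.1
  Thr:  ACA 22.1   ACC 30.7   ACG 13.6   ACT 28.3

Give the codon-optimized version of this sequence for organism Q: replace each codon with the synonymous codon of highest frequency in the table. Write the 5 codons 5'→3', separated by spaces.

CCA GGA ACC CAT GCA

Codon 1 (Pro): best is CCA at 36.0.
Codon 2 (Gly): best is GGA at 41.5.
Codon 3 (Thr): best is ACC at 30.7.
Codon 4 (His): best is CAT at 40.0.
Codon 5 (Ala): best is GCA at 42.7.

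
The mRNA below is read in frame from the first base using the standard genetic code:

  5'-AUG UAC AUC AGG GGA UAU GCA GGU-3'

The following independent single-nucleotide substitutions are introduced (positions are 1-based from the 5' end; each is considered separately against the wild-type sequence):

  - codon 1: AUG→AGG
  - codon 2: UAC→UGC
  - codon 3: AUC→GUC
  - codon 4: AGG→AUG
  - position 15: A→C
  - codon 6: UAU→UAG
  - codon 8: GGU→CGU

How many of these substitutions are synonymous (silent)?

1

Codon 1: AUG (Met) → AGG (Arg) — missense.
Codon 2: UAC (Tyr) → UGC (Cys) — missense.
Codon 3: AUC (Ile) → GUC (Val) — missense.
Codon 4: AGG (Arg) → AUG (Met) — missense.
Codon 5: GGA (Gly) → GGC (Gly) — synonymous.
Codon 6: UAU (Tyr) → UAG (Stop) — nonsense.
Codon 8: GGU (Gly) → CGU (Arg) — missense.
Synonymous: 1 of 7.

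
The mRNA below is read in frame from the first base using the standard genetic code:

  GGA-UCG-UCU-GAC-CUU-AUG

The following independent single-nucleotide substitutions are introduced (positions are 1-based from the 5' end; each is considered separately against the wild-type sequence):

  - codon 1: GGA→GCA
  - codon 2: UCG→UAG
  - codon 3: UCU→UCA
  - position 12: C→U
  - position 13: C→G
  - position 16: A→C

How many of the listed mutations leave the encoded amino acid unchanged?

Codon 1: GGA (Gly) → GCA (Ala) — missense.
Codon 2: UCG (Ser) → UAG (Stop) — nonsense.
Codon 3: UCU (Ser) → UCA (Ser) — synonymous.
Codon 4: GAC (Asp) → GAU (Asp) — synonymous.
Codon 5: CUU (Leu) → GUU (Val) — missense.
Codon 6: AUG (Met) → CUG (Leu) — missense.
Synonymous: 2 of 6.

2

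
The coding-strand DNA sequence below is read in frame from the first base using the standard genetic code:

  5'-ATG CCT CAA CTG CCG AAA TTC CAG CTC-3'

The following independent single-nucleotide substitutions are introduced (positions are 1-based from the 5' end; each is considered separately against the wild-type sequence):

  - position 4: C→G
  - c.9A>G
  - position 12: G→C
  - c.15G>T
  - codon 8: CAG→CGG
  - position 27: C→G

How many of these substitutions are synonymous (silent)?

Codon 2: CCT (Pro) → GCT (Ala) — missense.
Codon 3: CAA (Gln) → CAG (Gln) — synonymous.
Codon 4: CTG (Leu) → CTC (Leu) — synonymous.
Codon 5: CCG (Pro) → CCT (Pro) — synonymous.
Codon 8: CAG (Gln) → CGG (Arg) — missense.
Codon 9: CTC (Leu) → CTG (Leu) — synonymous.
Synonymous: 4 of 6.

4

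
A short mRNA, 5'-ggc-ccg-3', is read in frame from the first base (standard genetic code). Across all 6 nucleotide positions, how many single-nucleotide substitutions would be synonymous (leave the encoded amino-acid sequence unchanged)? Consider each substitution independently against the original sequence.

6

Codon 1 (GGC, Gly): 3 synonymous substitutions.
Codon 2 (CCG, Pro): 3 synonymous substitutions.
Total: 3 + 3 = 6.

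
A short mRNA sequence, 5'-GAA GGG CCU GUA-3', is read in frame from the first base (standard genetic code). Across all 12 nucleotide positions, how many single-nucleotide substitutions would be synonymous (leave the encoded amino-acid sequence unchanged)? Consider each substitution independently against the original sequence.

Codon 1 (GAA, Glu): 1 synonymous substitution.
Codon 2 (GGG, Gly): 3 synonymous substitutions.
Codon 3 (CCU, Pro): 3 synonymous substitutions.
Codon 4 (GUA, Val): 3 synonymous substitutions.
Total: 1 + 3 + 3 + 3 = 10.

10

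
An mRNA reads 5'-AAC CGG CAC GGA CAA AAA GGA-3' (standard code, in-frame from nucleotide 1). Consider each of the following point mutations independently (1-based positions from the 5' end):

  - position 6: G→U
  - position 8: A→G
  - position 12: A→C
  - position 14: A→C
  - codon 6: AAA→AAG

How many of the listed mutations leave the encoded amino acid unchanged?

Codon 2: CGG (Arg) → CGU (Arg) — synonymous.
Codon 3: CAC (His) → CGC (Arg) — missense.
Codon 4: GGA (Gly) → GGC (Gly) — synonymous.
Codon 5: CAA (Gln) → CCA (Pro) — missense.
Codon 6: AAA (Lys) → AAG (Lys) — synonymous.
Synonymous: 3 of 5.

3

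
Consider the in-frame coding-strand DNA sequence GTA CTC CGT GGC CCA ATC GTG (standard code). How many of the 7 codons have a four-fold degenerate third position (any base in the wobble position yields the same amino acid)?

6

Codon 1 GTA (Val): third position 4-fold.
Codon 2 CTC (Leu): third position 4-fold.
Codon 3 CGT (Arg): third position 4-fold.
Codon 4 GGC (Gly): third position 4-fold.
Codon 5 CCA (Pro): third position 4-fold.
Codon 6 ATC (Ile): third position 3-fold.
Codon 7 GTG (Val): third position 4-fold.
Four-fold degenerate third positions: 6.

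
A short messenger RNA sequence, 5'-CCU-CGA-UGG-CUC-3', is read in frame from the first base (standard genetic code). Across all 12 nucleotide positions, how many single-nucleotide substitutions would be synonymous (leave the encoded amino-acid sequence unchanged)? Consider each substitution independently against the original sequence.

Codon 1 (CCU, Pro): 3 synonymous substitutions.
Codon 2 (CGA, Arg): 4 synonymous substitutions.
Codon 3 (UGG, Trp): 0 synonymous substitutions.
Codon 4 (CUC, Leu): 3 synonymous substitutions.
Total: 3 + 4 + 0 + 3 = 10.

10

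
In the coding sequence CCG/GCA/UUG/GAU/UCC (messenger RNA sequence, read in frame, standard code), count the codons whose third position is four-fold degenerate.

Codon 1 CCG (Pro): third position 4-fold.
Codon 2 GCA (Ala): third position 4-fold.
Codon 3 UUG (Leu): third position 2-fold.
Codon 4 GAU (Asp): third position 2-fold.
Codon 5 UCC (Ser): third position 4-fold.
Four-fold degenerate third positions: 3.

3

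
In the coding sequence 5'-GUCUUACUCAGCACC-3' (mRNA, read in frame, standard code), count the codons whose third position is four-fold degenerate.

3

Codon 1 GUC (Val): third position 4-fold.
Codon 2 UUA (Leu): third position 2-fold.
Codon 3 CUC (Leu): third position 4-fold.
Codon 4 AGC (Ser): third position 2-fold.
Codon 5 ACC (Thr): third position 4-fold.
Four-fold degenerate third positions: 3.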